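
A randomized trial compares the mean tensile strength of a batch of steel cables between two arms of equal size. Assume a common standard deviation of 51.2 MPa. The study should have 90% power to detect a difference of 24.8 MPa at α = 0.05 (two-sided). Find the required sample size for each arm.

90 per group

For two equal groups, n per group = 2·((z_{α/2} + z_β)·σ/δ)².
z_{α/2} = 1.960; z_β = 1.282 (power 90%).
n = 2 × (3.242 × 51.2 / 24.8)² = 2 × 44.80 = 89.60
Round up: n = 90 per group.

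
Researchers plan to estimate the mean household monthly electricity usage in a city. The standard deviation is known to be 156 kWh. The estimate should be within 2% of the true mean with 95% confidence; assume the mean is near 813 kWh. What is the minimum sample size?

354

For a mean, the margin of error is E = z·σ/√n, so n = (zσ/E)².
At 95% confidence, z = 1.960.
E = 2% of 813 = 16.26 kWh.
n = (1.960 × 156 / 16.26)² = 353.61
Round up: n = 354.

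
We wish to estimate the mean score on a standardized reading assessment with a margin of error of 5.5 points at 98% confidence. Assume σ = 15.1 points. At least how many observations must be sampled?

n = 41

For a mean, the margin of error is E = z·σ/√n, so n = (zσ/E)².
At 98% confidence, z = 2.326.
n = (2.326 × 15.1 / 5.5)² = 40.78
Round up: n = 41.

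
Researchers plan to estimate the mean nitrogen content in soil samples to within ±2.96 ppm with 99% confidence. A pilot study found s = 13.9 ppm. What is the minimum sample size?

For a mean, the margin of error is E = z·σ/√n, so n = (zσ/E)².
At 99% confidence, z = 2.576.
n = (2.576 × 13.9 / 2.96)² = 146.33
Round up: n = 147.

147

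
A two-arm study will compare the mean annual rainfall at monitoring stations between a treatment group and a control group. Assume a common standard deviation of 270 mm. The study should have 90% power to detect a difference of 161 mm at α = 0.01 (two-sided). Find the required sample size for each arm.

For two equal groups, n per group = 2·((z_{α/2} + z_β)·σ/δ)².
z_{α/2} = 2.576; z_β = 1.282 (power 90%).
n = 2 × (3.858 × 270 / 161)² = 2 × 41.86 = 83.72
Round up: n = 84 per group.

84 per group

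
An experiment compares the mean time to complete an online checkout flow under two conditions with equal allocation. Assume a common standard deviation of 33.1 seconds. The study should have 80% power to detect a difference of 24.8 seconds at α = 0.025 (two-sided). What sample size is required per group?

For two equal groups, n per group = 2·((z_{α/2} + z_β)·σ/δ)².
z_{α/2} = 2.241; z_β = 0.842 (power 80%).
n = 2 × (3.083 × 33.1 / 24.8)² = 2 × 16.93 = 33.86
Round up: n = 34 per group.

34 per group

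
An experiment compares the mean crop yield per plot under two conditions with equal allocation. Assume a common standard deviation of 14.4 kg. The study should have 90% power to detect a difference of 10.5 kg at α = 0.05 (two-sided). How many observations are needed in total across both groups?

For two equal groups, n per group = 2·((z_{α/2} + z_β)·σ/δ)².
z_{α/2} = 1.960; z_β = 1.282 (power 90%).
n = 2 × (3.242 × 14.4 / 10.5)² = 2 × 19.77 = 39.54
Round up: n = 40 per group.
Total across both groups: 2 × 40 = 80.

80 total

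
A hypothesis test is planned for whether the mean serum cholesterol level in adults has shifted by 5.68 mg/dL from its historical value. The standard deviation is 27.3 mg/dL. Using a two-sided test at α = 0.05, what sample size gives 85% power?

For a one-sample z-test, n = ((z_{α/2} + z_β)·σ/δ)².
z_{α/2} = 1.960 (two-sided α = 0.05); z_β = 1.036 (power 85% → β = 0.15).
n = (2.996 × 27.3 / 5.68)² = 207.35
Round up: n = 208.

n = 208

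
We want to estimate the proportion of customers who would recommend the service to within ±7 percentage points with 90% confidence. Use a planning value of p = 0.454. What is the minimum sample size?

n = 137

For a proportion with margin E = 0.07 at 90% confidence, z = 1.645.
n = p̂(1−p̂)(z/E)² = 0.454 × 0.546 × (1.645/0.07)² = 136.89
Round up: n = 137.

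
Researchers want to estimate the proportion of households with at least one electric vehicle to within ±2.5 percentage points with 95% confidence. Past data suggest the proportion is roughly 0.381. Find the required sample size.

For a proportion with margin E = 0.025 at 95% confidence, z = 1.960.
n = p̂(1−p̂)(z/E)² = 0.381 × 0.619 × (1.960/0.025)² = 1449.60
Round up: n = 1450.

1450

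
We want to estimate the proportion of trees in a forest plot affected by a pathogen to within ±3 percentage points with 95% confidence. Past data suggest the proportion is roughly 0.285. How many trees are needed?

For a proportion with margin E = 0.03 at 95% confidence, z = 1.960.
n = p̂(1−p̂)(z/E)² = 0.285 × 0.715 × (1.960/0.03)² = 869.80
Round up: n = 870.

870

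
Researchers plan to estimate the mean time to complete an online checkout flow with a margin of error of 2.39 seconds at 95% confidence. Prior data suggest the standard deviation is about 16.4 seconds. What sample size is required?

For a mean, the margin of error is E = z·σ/√n, so n = (zσ/E)².
At 95% confidence, z = 1.960.
n = (1.960 × 16.4 / 2.39)² = 180.89
Round up: n = 181.

181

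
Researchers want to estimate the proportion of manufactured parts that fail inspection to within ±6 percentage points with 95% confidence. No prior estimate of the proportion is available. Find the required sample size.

n = 267

For a proportion with margin E = 0.06 at 95% confidence, z = 1.960.
With no prior estimate, use p = 0.5, which maximizes p(1−p) at 0.25.
n = 0.25 × (z/E)² = 0.25 × (1.960/0.06)² = 266.78
Round up: n = 267.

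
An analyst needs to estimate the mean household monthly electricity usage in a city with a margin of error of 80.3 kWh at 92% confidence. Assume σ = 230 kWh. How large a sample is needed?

26

For a mean, the margin of error is E = z·σ/√n, so n = (zσ/E)².
At 92% confidence, z = 1.751.
n = (1.751 × 230 / 80.3)² = 25.15
Round up: n = 26.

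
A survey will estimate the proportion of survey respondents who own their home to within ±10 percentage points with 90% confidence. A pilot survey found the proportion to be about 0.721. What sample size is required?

55

For a proportion with margin E = 0.1 at 90% confidence, z = 1.645.
n = p̂(1−p̂)(z/E)² = 0.721 × 0.279 × (1.645/0.1)² = 54.43
Round up: n = 55.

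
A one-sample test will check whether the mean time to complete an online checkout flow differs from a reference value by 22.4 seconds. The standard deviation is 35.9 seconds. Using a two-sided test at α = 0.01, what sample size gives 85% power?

34

For a one-sample z-test, n = ((z_{α/2} + z_β)·σ/δ)².
z_{α/2} = 2.576 (two-sided α = 0.01); z_β = 1.036 (power 85% → β = 0.15).
n = (3.612 × 35.9 / 22.4)² = 33.51
Round up: n = 34.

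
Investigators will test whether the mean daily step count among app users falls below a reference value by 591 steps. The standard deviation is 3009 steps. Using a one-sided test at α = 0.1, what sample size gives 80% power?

For a one-sample z-test, n = ((z_α + z_β)·σ/δ)².
z_α = 1.282 (one-sided α = 0.1); z_β = 0.842 (power 80% → β = 0.2).
n = (2.124 × 3009 / 591)² = 116.94
Round up: n = 117.

117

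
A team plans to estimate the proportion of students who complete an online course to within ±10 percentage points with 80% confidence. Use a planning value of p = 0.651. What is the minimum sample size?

For a proportion with margin E = 0.1 at 80% confidence, z = 1.282.
n = p̂(1−p̂)(z/E)² = 0.651 × 0.349 × (1.282/0.1)² = 37.34
Round up: n = 38.

38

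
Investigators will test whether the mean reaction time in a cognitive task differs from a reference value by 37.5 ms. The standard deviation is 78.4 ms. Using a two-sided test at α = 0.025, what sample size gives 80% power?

For a one-sample z-test, n = ((z_{α/2} + z_β)·σ/δ)².
z_{α/2} = 2.241 (two-sided α = 0.025); z_β = 0.842 (power 80% → β = 0.2).
n = (3.083 × 78.4 / 37.5)² = 41.54
Round up: n = 42.

42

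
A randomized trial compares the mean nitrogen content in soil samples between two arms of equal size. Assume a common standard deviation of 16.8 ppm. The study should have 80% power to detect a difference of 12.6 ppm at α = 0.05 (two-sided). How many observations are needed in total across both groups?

For two equal groups, n per group = 2·((z_{α/2} + z_β)·σ/δ)².
z_{α/2} = 1.960; z_β = 0.842 (power 80%).
n = 2 × (2.802 × 16.8 / 12.6)² = 2 × 13.96 = 27.92
Round up: n = 28 per group.
Total across both groups: 2 × 28 = 56.

56 total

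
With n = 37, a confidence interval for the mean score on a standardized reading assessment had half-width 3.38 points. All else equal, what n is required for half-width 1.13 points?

Margin of error scales as 1/√n, so n₂ = n₁·(E₁/E₂)².
n₂ = 37 × (3.38/1.13)² = 37 × 8.947 = 331.04
Round up: n₂ = 332.

n = 332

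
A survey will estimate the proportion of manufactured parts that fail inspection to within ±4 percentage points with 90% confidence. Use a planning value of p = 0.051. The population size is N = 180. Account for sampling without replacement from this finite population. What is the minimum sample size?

57

For a proportion with margin E = 0.04 at 90% confidence, z = 1.645.
n = p̂(1−p̂)(z/E)² = 0.051 × 0.949 × (1.645/0.04)² = 81.86 — call this n₀.
Finite-population correction with N = 180: n = n₀ / (1 + (n₀−1)/N) = 81.86 / 1.449 = 56.49
Round up: n = 57.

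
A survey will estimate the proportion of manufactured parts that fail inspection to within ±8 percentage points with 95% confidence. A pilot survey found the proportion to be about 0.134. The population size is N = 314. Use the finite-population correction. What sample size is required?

For a proportion with margin E = 0.08 at 95% confidence, z = 1.960.
n = p̂(1−p̂)(z/E)² = 0.134 × 0.866 × (1.960/0.08)² = 69.66 — call this n₀.
Finite-population correction with N = 314: n = n₀ / (1 + (n₀−1)/N) = 69.66 / 1.219 = 57.15
Round up: n = 58.

n = 58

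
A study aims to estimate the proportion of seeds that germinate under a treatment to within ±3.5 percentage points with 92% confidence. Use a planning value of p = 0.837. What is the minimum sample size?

342

For a proportion with margin E = 0.035 at 92% confidence, z = 1.751.
n = p̂(1−p̂)(z/E)² = 0.837 × 0.163 × (1.751/0.035)² = 341.47
Round up: n = 342.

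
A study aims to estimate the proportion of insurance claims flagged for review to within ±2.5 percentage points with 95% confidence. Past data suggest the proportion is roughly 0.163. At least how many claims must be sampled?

n = 839

For a proportion with margin E = 0.025 at 95% confidence, z = 1.960.
n = p̂(1−p̂)(z/E)² = 0.163 × 0.837 × (1.960/0.025)² = 838.58
Round up: n = 839.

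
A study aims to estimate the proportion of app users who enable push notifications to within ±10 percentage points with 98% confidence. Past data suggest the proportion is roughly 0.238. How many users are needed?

For a proportion with margin E = 0.1 at 98% confidence, z = 2.326.
n = p̂(1−p̂)(z/E)² = 0.238 × 0.762 × (2.326/0.1)² = 98.12
Round up: n = 99.

n = 99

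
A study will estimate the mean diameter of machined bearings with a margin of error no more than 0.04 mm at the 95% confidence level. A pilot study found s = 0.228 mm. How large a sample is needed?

n = 125

For a mean, the margin of error is E = z·σ/√n, so n = (zσ/E)².
At 95% confidence, z = 1.960.
n = (1.960 × 0.228 / 0.04)² = 124.81
Round up: n = 125.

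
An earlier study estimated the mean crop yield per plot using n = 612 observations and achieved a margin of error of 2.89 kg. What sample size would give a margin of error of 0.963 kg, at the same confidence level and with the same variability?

5512

Margin of error scales as 1/√n, so n₂ = n₁·(E₁/E₂)².
n₂ = 612 × (2.89/0.963)² = 612 × 9.006 = 5511.67
Round up: n₂ = 5512.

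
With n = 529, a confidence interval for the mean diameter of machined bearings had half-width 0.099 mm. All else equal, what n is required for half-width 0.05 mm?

Margin of error scales as 1/√n, so n₂ = n₁·(E₁/E₂)².
n₂ = 529 × (0.099/0.05)² = 529 × 3.92 = 2073.68
Round up: n₂ = 2074.

n = 2074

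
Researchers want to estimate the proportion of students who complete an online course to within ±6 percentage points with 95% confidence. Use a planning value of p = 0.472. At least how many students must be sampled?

For a proportion with margin E = 0.06 at 95% confidence, z = 1.960.
n = p̂(1−p̂)(z/E)² = 0.472 × 0.528 × (1.960/0.06)² = 265.94
Round up: n = 266.

266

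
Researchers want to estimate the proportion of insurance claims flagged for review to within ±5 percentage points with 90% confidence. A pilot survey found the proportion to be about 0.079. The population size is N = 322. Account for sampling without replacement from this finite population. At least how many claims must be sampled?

64

For a proportion with margin E = 0.05 at 90% confidence, z = 1.645.
n = p̂(1−p̂)(z/E)² = 0.079 × 0.921 × (1.645/0.05)² = 78.76 — call this n₀.
Finite-population correction with N = 322: n = n₀ / (1 + (n₀−1)/N) = 78.76 / 1.241 = 63.46
Round up: n = 64.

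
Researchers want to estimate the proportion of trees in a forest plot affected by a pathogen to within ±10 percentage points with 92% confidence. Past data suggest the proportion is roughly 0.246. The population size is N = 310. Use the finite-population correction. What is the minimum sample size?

n = 49

For a proportion with margin E = 0.1 at 92% confidence, z = 1.751.
n = p̂(1−p̂)(z/E)² = 0.246 × 0.754 × (1.751/0.1)² = 56.87 — call this n₀.
Finite-population correction with N = 310: n = n₀ / (1 + (n₀−1)/N) = 56.87 / 1.18 = 48.19
Round up: n = 49.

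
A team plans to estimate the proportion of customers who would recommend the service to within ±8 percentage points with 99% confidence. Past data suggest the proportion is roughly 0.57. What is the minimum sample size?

For a proportion with margin E = 0.08 at 99% confidence, z = 2.576.
n = p̂(1−p̂)(z/E)² = 0.57 × 0.43 × (2.576/0.08)² = 254.13
Round up: n = 255.

n = 255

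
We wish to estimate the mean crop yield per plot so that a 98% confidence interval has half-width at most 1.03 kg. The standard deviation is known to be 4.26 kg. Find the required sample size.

For a mean, the margin of error is E = z·σ/√n, so n = (zσ/E)².
At 98% confidence, z = 2.326.
n = (2.326 × 4.26 / 1.03)² = 92.55
Round up: n = 93.

93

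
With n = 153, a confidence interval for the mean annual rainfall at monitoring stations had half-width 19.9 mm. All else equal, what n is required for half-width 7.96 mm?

957

Margin of error scales as 1/√n, so n₂ = n₁·(E₁/E₂)².
n₂ = 153 × (19.9/7.96)² = 153 × 6.25 = 956.25
Round up: n₂ = 957.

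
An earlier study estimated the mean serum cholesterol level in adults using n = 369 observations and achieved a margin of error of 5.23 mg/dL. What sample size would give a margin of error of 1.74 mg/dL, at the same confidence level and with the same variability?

3334

Margin of error scales as 1/√n, so n₂ = n₁·(E₁/E₂)².
n₂ = 369 × (5.23/1.74)² = 369 × 9.035 = 3333.91
Round up: n₂ = 3334.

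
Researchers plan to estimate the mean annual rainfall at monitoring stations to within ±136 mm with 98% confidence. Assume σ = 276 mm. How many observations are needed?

For a mean, the margin of error is E = z·σ/√n, so n = (zσ/E)².
At 98% confidence, z = 2.326.
n = (2.326 × 276 / 136)² = 22.28
Round up: n = 23.

23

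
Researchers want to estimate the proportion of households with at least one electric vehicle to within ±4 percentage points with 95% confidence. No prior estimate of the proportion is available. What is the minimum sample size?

n = 601

For a proportion with margin E = 0.04 at 95% confidence, z = 1.960.
With no prior estimate, use p = 0.5, which maximizes p(1−p) at 0.25.
n = 0.25 × (z/E)² = 0.25 × (1.960/0.04)² = 600.25
Round up: n = 601.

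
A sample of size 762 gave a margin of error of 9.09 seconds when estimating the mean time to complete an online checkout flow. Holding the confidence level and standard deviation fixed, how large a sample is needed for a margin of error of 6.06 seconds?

n = 1715

Margin of error scales as 1/√n, so n₂ = n₁·(E₁/E₂)².
n₂ = 762 × (9.09/6.06)² = 762 × 2.25 = 1714.50
Round up: n₂ = 1715.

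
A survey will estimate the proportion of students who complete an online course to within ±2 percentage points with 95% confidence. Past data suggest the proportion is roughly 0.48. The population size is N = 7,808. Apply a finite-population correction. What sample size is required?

For a proportion with margin E = 0.02 at 95% confidence, z = 1.960.
n = p̂(1−p̂)(z/E)² = 0.48 × 0.52 × (1.960/0.02)² = 2397.16 — call this n₀.
Finite-population correction with N = 7,808: n = n₀ / (1 + (n₀−1)/N) = 2397.16 / 1.307 = 1834.09
Round up: n = 1835.

1835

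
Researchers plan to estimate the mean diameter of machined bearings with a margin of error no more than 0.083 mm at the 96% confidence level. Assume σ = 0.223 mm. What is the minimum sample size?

For a mean, the margin of error is E = z·σ/√n, so n = (zσ/E)².
At 96% confidence, z = 2.054.
n = (2.054 × 0.223 / 0.083)² = 30.45
Round up: n = 31.

31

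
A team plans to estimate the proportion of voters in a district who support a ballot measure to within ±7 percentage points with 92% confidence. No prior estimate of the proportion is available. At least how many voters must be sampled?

For a proportion with margin E = 0.07 at 92% confidence, z = 1.751.
With no prior estimate, use p = 0.5, which maximizes p(1−p) at 0.25.
n = 0.25 × (z/E)² = 0.25 × (1.751/0.07)² = 156.43
Round up: n = 157.

157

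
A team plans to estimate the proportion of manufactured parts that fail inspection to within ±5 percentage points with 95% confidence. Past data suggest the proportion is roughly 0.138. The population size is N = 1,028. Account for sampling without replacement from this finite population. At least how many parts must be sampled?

For a proportion with margin E = 0.05 at 95% confidence, z = 1.960.
n = p̂(1−p̂)(z/E)² = 0.138 × 0.862 × (1.960/0.05)² = 182.79 — call this n₀.
Finite-population correction with N = 1,028: n = n₀ / (1 + (n₀−1)/N) = 182.79 / 1.177 = 155.30
Round up: n = 156.

156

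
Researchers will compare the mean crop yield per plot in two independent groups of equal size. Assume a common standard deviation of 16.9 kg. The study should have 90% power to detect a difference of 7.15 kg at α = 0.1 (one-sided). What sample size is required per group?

74 per group

For two equal groups, n per group = 2·((z_α + z_β)·σ/δ)².
z_α = 1.282; z_β = 1.282 (power 90%).
n = 2 × (2.564 × 16.9 / 7.15)² = 2 × 36.73 = 73.46
Round up: n = 74 per group.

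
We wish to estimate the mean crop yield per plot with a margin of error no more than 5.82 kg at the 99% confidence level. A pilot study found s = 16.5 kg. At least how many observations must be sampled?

For a mean, the margin of error is E = z·σ/√n, so n = (zσ/E)².
At 99% confidence, z = 2.576.
n = (2.576 × 16.5 / 5.82)² = 53.34
Round up: n = 54.

54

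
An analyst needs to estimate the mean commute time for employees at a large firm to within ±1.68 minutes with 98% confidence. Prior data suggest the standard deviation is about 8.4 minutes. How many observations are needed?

For a mean, the margin of error is E = z·σ/√n, so n = (zσ/E)².
At 98% confidence, z = 2.326.
n = (2.326 × 8.4 / 1.68)² = 135.26
Round up: n = 136.

136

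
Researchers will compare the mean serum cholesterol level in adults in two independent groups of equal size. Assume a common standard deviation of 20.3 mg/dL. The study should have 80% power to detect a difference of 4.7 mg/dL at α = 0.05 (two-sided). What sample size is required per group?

293 per group

For two equal groups, n per group = 2·((z_{α/2} + z_β)·σ/δ)².
z_{α/2} = 1.960; z_β = 0.842 (power 80%).
n = 2 × (2.802 × 20.3 / 4.7)² = 2 × 146.46 = 292.92
Round up: n = 293 per group.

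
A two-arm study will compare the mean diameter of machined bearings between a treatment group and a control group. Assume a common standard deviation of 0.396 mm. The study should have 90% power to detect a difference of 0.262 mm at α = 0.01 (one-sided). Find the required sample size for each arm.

60 per group

For two equal groups, n per group = 2·((z_α + z_β)·σ/δ)².
z_α = 2.326; z_β = 1.282 (power 90%).
n = 2 × (3.608 × 0.396 / 0.262)² = 2 × 29.74 = 59.48
Round up: n = 60 per group.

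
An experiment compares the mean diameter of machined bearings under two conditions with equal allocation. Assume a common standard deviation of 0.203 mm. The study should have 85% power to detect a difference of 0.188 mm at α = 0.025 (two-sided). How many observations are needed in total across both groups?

For two equal groups, n per group = 2·((z_{α/2} + z_β)·σ/δ)².
z_{α/2} = 2.241; z_β = 1.036 (power 85%).
n = 2 × (3.277 × 0.203 / 0.188)² = 2 × 12.52 = 25.04
Round up: n = 26 per group.
Total across both groups: 2 × 26 = 52.

52 total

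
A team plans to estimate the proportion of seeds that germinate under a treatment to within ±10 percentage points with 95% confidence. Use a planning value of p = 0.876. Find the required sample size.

42

For a proportion with margin E = 0.1 at 95% confidence, z = 1.960.
n = p̂(1−p̂)(z/E)² = 0.876 × 0.124 × (1.960/0.1)² = 41.73
Round up: n = 42.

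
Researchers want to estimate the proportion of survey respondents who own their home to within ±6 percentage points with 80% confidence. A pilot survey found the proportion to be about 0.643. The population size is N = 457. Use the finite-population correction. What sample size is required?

86

For a proportion with margin E = 0.06 at 80% confidence, z = 1.282.
n = p̂(1−p̂)(z/E)² = 0.643 × 0.357 × (1.282/0.06)² = 104.80 — call this n₀.
Finite-population correction with N = 457: n = n₀ / (1 + (n₀−1)/N) = 104.80 / 1.227 = 85.41
Round up: n = 86.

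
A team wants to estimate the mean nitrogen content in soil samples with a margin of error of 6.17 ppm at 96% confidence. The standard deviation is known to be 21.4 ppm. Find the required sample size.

51

For a mean, the margin of error is E = z·σ/√n, so n = (zσ/E)².
At 96% confidence, z = 2.054.
n = (2.054 × 21.4 / 6.17)² = 50.75
Round up: n = 51.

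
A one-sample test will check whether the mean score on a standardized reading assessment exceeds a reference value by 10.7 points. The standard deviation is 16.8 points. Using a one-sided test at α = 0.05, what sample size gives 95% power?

27

For a one-sample z-test, n = ((z_α + z_β)·σ/δ)².
z_α = 1.645 (one-sided α = 0.05); z_β = 1.645 (power 95% → β = 0.05).
n = (3.290 × 16.8 / 10.7)² = 26.68
Round up: n = 27.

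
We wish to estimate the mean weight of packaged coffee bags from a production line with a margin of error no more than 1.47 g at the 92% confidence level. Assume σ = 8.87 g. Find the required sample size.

112

For a mean, the margin of error is E = z·σ/√n, so n = (zσ/E)².
At 92% confidence, z = 1.751.
n = (1.751 × 8.87 / 1.47)² = 111.63
Round up: n = 112.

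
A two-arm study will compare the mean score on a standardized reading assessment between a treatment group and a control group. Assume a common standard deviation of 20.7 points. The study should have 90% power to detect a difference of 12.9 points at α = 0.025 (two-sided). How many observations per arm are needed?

64 per group

For two equal groups, n per group = 2·((z_{α/2} + z_β)·σ/δ)².
z_{α/2} = 2.241; z_β = 1.282 (power 90%).
n = 2 × (3.523 × 20.7 / 12.9)² = 2 × 31.96 = 63.92
Round up: n = 64 per group.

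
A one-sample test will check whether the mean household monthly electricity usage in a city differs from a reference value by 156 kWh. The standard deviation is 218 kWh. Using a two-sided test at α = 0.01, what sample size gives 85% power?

26

For a one-sample z-test, n = ((z_{α/2} + z_β)·σ/δ)².
z_{α/2} = 2.576 (two-sided α = 0.01); z_β = 1.036 (power 85% → β = 0.15).
n = (3.612 × 218 / 156)² = 25.48
Round up: n = 26.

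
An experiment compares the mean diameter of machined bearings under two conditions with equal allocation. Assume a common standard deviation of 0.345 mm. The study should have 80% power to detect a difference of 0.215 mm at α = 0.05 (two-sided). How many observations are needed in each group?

For two equal groups, n per group = 2·((z_{α/2} + z_β)·σ/δ)².
z_{α/2} = 1.960; z_β = 0.842 (power 80%).
n = 2 × (2.802 × 0.345 / 0.215)² = 2 × 20.22 = 40.44
Round up: n = 41 per group.

41 per group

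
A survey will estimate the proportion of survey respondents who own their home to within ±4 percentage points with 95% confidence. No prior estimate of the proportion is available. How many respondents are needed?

For a proportion with margin E = 0.04 at 95% confidence, z = 1.960.
With no prior estimate, use p = 0.5, which maximizes p(1−p) at 0.25.
n = 0.25 × (z/E)² = 0.25 × (1.960/0.04)² = 600.25
Round up: n = 601.

601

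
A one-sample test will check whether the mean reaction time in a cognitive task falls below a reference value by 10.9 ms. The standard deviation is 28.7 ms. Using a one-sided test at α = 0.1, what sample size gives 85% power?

For a one-sample z-test, n = ((z_α + z_β)·σ/δ)².
z_α = 1.282 (one-sided α = 0.1); z_β = 1.036 (power 85% → β = 0.15).
n = (2.318 × 28.7 / 10.9)² = 37.25
Round up: n = 38.

38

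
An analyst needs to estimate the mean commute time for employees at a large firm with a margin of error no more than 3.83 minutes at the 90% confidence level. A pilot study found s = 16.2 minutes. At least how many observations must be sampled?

For a mean, the margin of error is E = z·σ/√n, so n = (zσ/E)².
At 90% confidence, z = 1.645.
n = (1.645 × 16.2 / 3.83)² = 48.41
Round up: n = 49.

n = 49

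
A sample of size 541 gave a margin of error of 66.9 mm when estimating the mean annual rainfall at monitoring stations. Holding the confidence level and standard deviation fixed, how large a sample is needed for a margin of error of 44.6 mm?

n = 1218

Margin of error scales as 1/√n, so n₂ = n₁·(E₁/E₂)².
n₂ = 541 × (66.9/44.6)² = 541 × 2.25 = 1217.25
Round up: n₂ = 1218.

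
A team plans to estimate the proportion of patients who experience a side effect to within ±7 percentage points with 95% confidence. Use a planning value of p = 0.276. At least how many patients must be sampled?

For a proportion with margin E = 0.07 at 95% confidence, z = 1.960.
n = p̂(1−p̂)(z/E)² = 0.276 × 0.724 × (1.960/0.07)² = 156.66
Round up: n = 157.

n = 157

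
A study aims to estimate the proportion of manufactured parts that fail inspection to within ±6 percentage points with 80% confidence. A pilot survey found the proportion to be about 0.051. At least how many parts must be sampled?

For a proportion with margin E = 0.06 at 80% confidence, z = 1.282.
n = p̂(1−p̂)(z/E)² = 0.051 × 0.949 × (1.282/0.06)² = 22.10
Round up: n = 23.

23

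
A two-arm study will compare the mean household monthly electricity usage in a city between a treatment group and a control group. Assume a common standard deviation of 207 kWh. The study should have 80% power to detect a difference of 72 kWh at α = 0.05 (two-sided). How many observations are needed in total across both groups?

For two equal groups, n per group = 2·((z_{α/2} + z_β)·σ/δ)².
z_{α/2} = 1.960; z_β = 0.842 (power 80%).
n = 2 × (2.802 × 207 / 72)² = 2 × 64.90 = 129.80
Round up: n = 130 per group.
Total across both groups: 2 × 130 = 260.

260 total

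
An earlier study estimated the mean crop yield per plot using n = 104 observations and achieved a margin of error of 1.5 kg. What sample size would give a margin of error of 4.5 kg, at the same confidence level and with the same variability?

12

Margin of error scales as 1/√n, so n₂ = n₁·(E₁/E₂)².
n₂ = 104 × (1.5/4.5)² = 104 × 0.1111 = 11.55
Round up: n₂ = 12.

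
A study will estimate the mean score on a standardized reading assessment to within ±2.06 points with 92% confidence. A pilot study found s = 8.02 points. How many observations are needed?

n = 47

For a mean, the margin of error is E = z·σ/√n, so n = (zσ/E)².
At 92% confidence, z = 1.751.
n = (1.751 × 8.02 / 2.06)² = 46.47
Round up: n = 47.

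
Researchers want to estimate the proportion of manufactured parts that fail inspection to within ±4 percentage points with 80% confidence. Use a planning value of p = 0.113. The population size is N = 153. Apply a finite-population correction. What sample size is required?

62

For a proportion with margin E = 0.04 at 80% confidence, z = 1.282.
n = p̂(1−p̂)(z/E)² = 0.113 × 0.887 × (1.282/0.04)² = 102.96 — call this n₀.
Finite-population correction with N = 153: n = n₀ / (1 + (n₀−1)/N) = 102.96 / 1.666 = 61.80
Round up: n = 62.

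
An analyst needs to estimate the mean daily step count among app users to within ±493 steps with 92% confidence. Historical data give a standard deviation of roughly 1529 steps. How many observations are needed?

30

For a mean, the margin of error is E = z·σ/√n, so n = (zσ/E)².
At 92% confidence, z = 1.751.
n = (1.751 × 1529 / 493)² = 29.49
Round up: n = 30.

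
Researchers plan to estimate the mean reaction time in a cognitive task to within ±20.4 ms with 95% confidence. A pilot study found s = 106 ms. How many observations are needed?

For a mean, the margin of error is E = z·σ/√n, so n = (zσ/E)².
At 95% confidence, z = 1.960.
n = (1.960 × 106 / 20.4)² = 103.72
Round up: n = 104.

104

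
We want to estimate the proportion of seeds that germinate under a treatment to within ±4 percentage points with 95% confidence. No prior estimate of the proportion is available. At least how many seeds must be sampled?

For a proportion with margin E = 0.04 at 95% confidence, z = 1.960.
With no prior estimate, use p = 0.5, which maximizes p(1−p) at 0.25.
n = 0.25 × (z/E)² = 0.25 × (1.960/0.04)² = 600.25
Round up: n = 601.

n = 601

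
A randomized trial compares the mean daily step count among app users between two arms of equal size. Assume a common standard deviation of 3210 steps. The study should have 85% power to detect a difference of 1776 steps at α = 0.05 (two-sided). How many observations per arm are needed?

For two equal groups, n per group = 2·((z_{α/2} + z_β)·σ/δ)².
z_{α/2} = 1.960; z_β = 1.036 (power 85%).
n = 2 × (2.996 × 3210 / 1776)² = 2 × 29.32 = 58.64
Round up: n = 59 per group.

59 per group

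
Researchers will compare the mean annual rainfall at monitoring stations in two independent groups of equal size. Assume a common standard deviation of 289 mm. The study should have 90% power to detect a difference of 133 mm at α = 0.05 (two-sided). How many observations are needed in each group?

For two equal groups, n per group = 2·((z_{α/2} + z_β)·σ/δ)².
z_{α/2} = 1.960; z_β = 1.282 (power 90%).
n = 2 × (3.242 × 289 / 133)² = 2 × 49.63 = 99.26
Round up: n = 100 per group.

100 per group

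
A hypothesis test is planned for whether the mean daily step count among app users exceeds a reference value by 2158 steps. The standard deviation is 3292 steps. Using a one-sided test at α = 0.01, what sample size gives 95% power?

For a one-sample z-test, n = ((z_α + z_β)·σ/δ)².
z_α = 2.326 (one-sided α = 0.01); z_β = 1.645 (power 95% → β = 0.05).
n = (3.971 × 3292 / 2158)² = 36.70
Round up: n = 37.

37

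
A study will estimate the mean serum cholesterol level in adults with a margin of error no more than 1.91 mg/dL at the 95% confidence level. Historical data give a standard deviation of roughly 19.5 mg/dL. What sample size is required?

For a mean, the margin of error is E = z·σ/√n, so n = (zσ/E)².
At 95% confidence, z = 1.960.
n = (1.960 × 19.5 / 1.91)² = 400.42
Round up: n = 401.

n = 401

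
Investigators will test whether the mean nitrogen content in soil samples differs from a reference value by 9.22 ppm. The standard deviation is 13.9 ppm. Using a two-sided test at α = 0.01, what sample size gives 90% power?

34

For a one-sample z-test, n = ((z_{α/2} + z_β)·σ/δ)².
z_{α/2} = 2.576 (two-sided α = 0.01); z_β = 1.282 (power 90% → β = 0.1).
n = (3.858 × 13.9 / 9.22)² = 33.83
Round up: n = 34.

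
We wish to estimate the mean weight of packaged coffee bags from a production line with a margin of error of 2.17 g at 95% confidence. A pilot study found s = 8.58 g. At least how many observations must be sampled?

61

For a mean, the margin of error is E = z·σ/√n, so n = (zσ/E)².
At 95% confidence, z = 1.960.
n = (1.960 × 8.58 / 2.17)² = 60.06
Round up: n = 61.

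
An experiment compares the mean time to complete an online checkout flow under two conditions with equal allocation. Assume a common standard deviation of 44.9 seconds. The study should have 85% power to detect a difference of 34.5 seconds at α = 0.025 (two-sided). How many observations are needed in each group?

For two equal groups, n per group = 2·((z_{α/2} + z_β)·σ/δ)².
z_{α/2} = 2.241; z_β = 1.036 (power 85%).
n = 2 × (3.277 × 44.9 / 34.5)² = 2 × 18.19 = 36.38
Round up: n = 37 per group.

37 per group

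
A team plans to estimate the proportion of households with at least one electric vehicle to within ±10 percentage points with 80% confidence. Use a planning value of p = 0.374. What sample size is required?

39

For a proportion with margin E = 0.1 at 80% confidence, z = 1.282.
n = p̂(1−p̂)(z/E)² = 0.374 × 0.626 × (1.282/0.1)² = 38.48
Round up: n = 39.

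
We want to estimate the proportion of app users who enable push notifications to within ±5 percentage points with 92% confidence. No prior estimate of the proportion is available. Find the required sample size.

For a proportion with margin E = 0.05 at 92% confidence, z = 1.751.
With no prior estimate, use p = 0.5, which maximizes p(1−p) at 0.25.
n = 0.25 × (z/E)² = 0.25 × (1.751/0.05)² = 306.60
Round up: n = 307.

307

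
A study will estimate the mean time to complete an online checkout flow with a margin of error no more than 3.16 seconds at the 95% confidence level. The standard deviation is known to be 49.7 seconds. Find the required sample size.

951

For a mean, the margin of error is E = z·σ/√n, so n = (zσ/E)².
At 95% confidence, z = 1.960.
n = (1.960 × 49.7 / 3.16)² = 950.28
Round up: n = 951.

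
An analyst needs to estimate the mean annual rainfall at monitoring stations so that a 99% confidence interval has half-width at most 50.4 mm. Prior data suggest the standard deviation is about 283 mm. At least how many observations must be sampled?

210

For a mean, the margin of error is E = z·σ/√n, so n = (zσ/E)².
At 99% confidence, z = 2.576.
n = (2.576 × 283 / 50.4)² = 209.22
Round up: n = 210.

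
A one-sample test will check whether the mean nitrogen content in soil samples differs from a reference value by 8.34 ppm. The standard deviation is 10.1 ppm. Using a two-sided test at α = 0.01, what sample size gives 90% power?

For a one-sample z-test, n = ((z_{α/2} + z_β)·σ/δ)².
z_{α/2} = 2.576 (two-sided α = 0.01); z_β = 1.282 (power 90% → β = 0.1).
n = (3.858 × 10.1 / 8.34)² = 21.83
Round up: n = 22.

22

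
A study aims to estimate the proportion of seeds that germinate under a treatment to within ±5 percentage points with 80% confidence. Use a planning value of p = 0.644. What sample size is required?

For a proportion with margin E = 0.05 at 80% confidence, z = 1.282.
n = p̂(1−p̂)(z/E)² = 0.644 × 0.356 × (1.282/0.05)² = 150.72
Round up: n = 151.

151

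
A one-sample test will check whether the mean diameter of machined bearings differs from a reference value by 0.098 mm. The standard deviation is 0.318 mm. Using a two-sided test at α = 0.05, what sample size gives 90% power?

n = 111

For a one-sample z-test, n = ((z_{α/2} + z_β)·σ/δ)².
z_{α/2} = 1.960 (two-sided α = 0.05); z_β = 1.282 (power 90% → β = 0.1).
n = (3.242 × 0.318 / 0.098)² = 110.67
Round up: n = 111.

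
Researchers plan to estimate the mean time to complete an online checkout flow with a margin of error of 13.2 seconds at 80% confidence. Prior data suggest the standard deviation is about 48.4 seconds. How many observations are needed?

23

For a mean, the margin of error is E = z·σ/√n, so n = (zσ/E)².
At 80% confidence, z = 1.282.
n = (1.282 × 48.4 / 13.2)² = 22.10
Round up: n = 23.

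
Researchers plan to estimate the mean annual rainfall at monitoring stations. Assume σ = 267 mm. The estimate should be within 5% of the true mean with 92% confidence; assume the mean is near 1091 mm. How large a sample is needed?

For a mean, the margin of error is E = z·σ/√n, so n = (zσ/E)².
At 92% confidence, z = 1.751.
E = 5% of 1091 = 54.55 mm.
n = (1.751 × 267 / 54.55)² = 73.45
Round up: n = 74.

74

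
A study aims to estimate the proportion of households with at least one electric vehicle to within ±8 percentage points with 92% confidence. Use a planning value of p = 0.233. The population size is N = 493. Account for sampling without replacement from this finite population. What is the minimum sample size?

For a proportion with margin E = 0.08 at 92% confidence, z = 1.751.
n = p̂(1−p̂)(z/E)² = 0.233 × 0.767 × (1.751/0.08)² = 85.61 — call this n₀.
Finite-population correction with N = 493: n = n₀ / (1 + (n₀−1)/N) = 85.61 / 1.172 = 73.05
Round up: n = 74.

74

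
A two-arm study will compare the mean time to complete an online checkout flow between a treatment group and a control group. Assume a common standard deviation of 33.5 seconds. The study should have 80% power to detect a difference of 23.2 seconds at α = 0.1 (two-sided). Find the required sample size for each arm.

For two equal groups, n per group = 2·((z_{α/2} + z_β)·σ/δ)².
z_{α/2} = 1.645; z_β = 0.842 (power 80%).
n = 2 × (2.487 × 33.5 / 23.2)² = 2 × 12.90 = 25.80
Round up: n = 26 per group.

26 per group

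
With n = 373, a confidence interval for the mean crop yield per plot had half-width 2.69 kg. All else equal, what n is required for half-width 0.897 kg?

Margin of error scales as 1/√n, so n₂ = n₁·(E₁/E₂)².
n₂ = 373 × (2.69/0.897)² = 373 × 8.993 = 3354.39
Round up: n₂ = 3355.

n = 3355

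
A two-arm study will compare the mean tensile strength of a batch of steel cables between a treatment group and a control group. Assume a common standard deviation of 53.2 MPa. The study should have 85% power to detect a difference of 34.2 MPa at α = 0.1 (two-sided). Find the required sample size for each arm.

35 per group

For two equal groups, n per group = 2·((z_{α/2} + z_β)·σ/δ)².
z_{α/2} = 1.645; z_β = 1.036 (power 85%).
n = 2 × (2.681 × 53.2 / 34.2)² = 2 × 17.39 = 34.78
Round up: n = 35 per group.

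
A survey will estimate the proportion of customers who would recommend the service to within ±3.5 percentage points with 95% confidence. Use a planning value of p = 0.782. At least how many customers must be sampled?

For a proportion with margin E = 0.035 at 95% confidence, z = 1.960.
n = p̂(1−p̂)(z/E)² = 0.782 × 0.218 × (1.960/0.035)² = 534.61
Round up: n = 535.

n = 535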